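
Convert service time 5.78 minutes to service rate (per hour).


mu = 60 / avg_service_time = 60 / 5.78 = 10.38 per hour

10.38 per hour


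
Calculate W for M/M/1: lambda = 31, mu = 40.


W = 1/(mu - lambda) = 1/(40 - 31) = 0.1111 hours

0.1111 hours


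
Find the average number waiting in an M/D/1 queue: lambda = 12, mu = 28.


M/D/1: Lq = rho^2 / (2*(1-rho)) where rho = 12/28; Lq = 0.16

0.16


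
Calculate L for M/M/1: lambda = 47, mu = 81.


rho = 47/81; L = rho/(1-rho) = 1.38

1.38


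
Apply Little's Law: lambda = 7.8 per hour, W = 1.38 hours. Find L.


L = lambda * W = 7.8 * 1.38 = 10.76

10.76


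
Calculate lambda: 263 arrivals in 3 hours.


lambda = total arrivals / time = 263 / 3 = 87.67 per hour

87.67 per hour


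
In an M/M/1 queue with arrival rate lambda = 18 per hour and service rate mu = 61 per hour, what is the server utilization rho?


rho = lambda/mu = 18/61 = 0.2951

0.2951


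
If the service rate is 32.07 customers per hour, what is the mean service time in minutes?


Mean service time = 60/mu = 60/32.07 = 1.87 minutes

1.87 minutes


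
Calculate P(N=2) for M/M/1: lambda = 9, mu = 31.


rho = 9/31; P(n) = (1-rho)*rho^n = (1-9/31)*(9/31)^2 = 0.0598

0.0598


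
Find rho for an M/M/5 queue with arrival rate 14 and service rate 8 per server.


rho = lambda/(c*mu) = 14/(5*8) = 0.35

0.35


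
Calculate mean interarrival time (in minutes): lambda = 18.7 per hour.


Mean interarrival time = 60/lambda = 60/18.7 = 3.21 minutes

3.21 minutes


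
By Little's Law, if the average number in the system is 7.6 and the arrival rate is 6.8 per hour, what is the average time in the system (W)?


W = L / lambda = 7.6 / 6.8 = 1.1176 hours

1.1176 hours


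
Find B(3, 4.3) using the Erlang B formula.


B(N,A) = (A^N/N!) / sum(A^k/k!, k=0..N) with N=3, A=4.3 = 0.4767

0.4767


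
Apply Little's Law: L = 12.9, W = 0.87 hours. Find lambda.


lambda = L / W = 12.9 / 0.87 = 14.83 per hour

14.83 per hour


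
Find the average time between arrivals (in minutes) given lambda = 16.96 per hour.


Mean interarrival time = 60/lambda = 60/16.96 = 3.54 minutes

3.54 minutes


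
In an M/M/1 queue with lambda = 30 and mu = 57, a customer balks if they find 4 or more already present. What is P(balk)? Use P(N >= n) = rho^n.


P(N >= 4) = rho^4 = (30/57)^4 = 0.0767

0.0767


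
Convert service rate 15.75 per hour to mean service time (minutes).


Mean service time = 60/mu = 60/15.75 = 3.81 minutes

3.81 minutes


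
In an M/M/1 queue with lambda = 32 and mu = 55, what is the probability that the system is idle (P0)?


P0 = 1 - rho = 1 - 32/55 = 0.4182

0.4182


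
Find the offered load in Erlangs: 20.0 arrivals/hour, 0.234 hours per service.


Offered load a = lambda * E[S] = 20.0 * 0.234 = 4.68 Erlangs

4.68 Erlangs


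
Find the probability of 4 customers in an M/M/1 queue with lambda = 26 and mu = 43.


rho = 26/43; P(n) = (1-rho)*rho^n = (1-26/43)*(26/43)^4 = 0.0528

0.0528


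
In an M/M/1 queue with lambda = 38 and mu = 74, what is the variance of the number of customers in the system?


rho = 38/74; Var(N) = rho/(1-rho)^2 = 2.17

2.17


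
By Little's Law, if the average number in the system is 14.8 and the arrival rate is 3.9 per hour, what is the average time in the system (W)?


W = L / lambda = 14.8 / 3.9 = 3.7949 hours

3.7949 hours


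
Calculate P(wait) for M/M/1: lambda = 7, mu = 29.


P(wait) = rho = lambda/mu = 7/29 = 0.2414

0.2414


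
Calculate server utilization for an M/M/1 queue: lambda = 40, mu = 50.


rho = lambda/mu = 40/50 = 0.8

0.8


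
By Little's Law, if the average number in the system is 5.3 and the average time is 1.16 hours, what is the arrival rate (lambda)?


lambda = L / W = 5.3 / 1.16 = 4.57 per hour

4.57 per hour


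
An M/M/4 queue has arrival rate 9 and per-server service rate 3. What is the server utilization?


rho = lambda/(c*mu) = 9/(4*3) = 0.75

0.75


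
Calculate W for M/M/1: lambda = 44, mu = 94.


W = 1/(mu - lambda) = 1/(94 - 44) = 0.02 hours

0.02 hours


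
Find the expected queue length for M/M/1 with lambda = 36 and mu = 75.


rho = 36/75; Lq = rho^2/(1-rho) = 0.44

0.44


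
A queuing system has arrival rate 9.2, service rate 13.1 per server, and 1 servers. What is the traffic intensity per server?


rho = lambda / (c * mu) = 9.2 / (1 * 13.1) = 0.7023

0.7023


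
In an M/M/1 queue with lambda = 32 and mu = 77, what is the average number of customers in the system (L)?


rho = 32/77; L = rho/(1-rho) = 0.71

0.71


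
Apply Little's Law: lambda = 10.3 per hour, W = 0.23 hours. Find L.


L = lambda * W = 10.3 * 0.23 = 2.37

2.37


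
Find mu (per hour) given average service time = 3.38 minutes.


mu = 60 / avg_service_time = 60 / 3.38 = 17.75 per hour

17.75 per hour


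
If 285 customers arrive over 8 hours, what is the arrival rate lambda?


lambda = total arrivals / time = 285 / 8 = 35.63 per hour

35.63 per hour


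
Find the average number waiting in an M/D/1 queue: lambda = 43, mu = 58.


M/D/1: Lq = rho^2 / (2*(1-rho)) where rho = 43/58; Lq = 1.06

1.06


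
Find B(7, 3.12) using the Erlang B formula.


B(N,A) = (A^N/N!) / sum(A^k/k!, k=0..N) with N=7, A=3.12 = 0.0256

0.0256


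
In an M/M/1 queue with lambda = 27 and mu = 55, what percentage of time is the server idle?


Idle fraction = (1 - rho) * 100 = (1 - 27/55) * 100 = 50.9%

50.9%


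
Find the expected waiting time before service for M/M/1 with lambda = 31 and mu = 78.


rho = 31/78; Wq = rho/(mu - lambda) = 0.0085 hours

0.0085 hours


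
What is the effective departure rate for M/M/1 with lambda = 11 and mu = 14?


For a stable queue (lambda < mu), throughput = lambda = 11 per hour

11 per hour


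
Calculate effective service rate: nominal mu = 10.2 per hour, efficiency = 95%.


Effective rate = mu * efficiency = 10.2 * 0.95 = 9.69 per hour

9.69 per hour


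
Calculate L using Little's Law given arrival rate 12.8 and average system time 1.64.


L = lambda * W = 12.8 * 1.64 = 20.99

20.99


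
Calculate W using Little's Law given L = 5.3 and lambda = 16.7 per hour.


W = L / lambda = 5.3 / 16.7 = 0.3174 hours

0.3174 hours


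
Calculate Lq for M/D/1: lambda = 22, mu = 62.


M/D/1: Lq = rho^2 / (2*(1-rho)) where rho = 22/62; Lq = 0.1

0.1


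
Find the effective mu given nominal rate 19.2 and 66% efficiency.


Effective rate = mu * efficiency = 19.2 * 0.66 = 12.67 per hour

12.67 per hour


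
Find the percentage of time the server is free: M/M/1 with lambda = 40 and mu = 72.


Idle fraction = (1 - rho) * 100 = (1 - 40/72) * 100 = 44.4%

44.4%


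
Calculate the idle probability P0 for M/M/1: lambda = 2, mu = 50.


P0 = 1 - rho = 1 - 2/50 = 0.96

0.96


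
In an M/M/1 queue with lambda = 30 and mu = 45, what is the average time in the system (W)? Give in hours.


W = 1/(mu - lambda) = 1/(45 - 30) = 0.0667 hours

0.0667 hours


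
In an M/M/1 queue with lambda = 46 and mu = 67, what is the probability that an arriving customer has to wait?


P(wait) = rho = lambda/mu = 46/67 = 0.6866

0.6866


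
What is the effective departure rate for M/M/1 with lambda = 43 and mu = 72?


For a stable queue (lambda < mu), throughput = lambda = 43 per hour

43 per hour


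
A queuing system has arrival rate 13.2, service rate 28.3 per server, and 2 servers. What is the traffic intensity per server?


rho = lambda / (c * mu) = 13.2 / (2 * 28.3) = 0.2332

0.2332


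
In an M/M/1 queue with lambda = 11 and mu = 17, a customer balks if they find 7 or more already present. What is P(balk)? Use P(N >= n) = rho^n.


P(N >= 7) = rho^7 = (11/17)^7 = 0.0475

0.0475


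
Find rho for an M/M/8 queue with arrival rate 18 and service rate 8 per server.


rho = lambda/(c*mu) = 18/(8*8) = 0.2813

0.2813


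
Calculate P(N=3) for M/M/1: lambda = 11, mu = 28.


rho = 11/28; P(n) = (1-rho)*rho^n = (1-11/28)*(11/28)^3 = 0.0368

0.0368


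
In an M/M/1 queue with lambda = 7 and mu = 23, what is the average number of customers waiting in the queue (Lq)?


rho = 7/23; Lq = rho^2/(1-rho) = 0.13

0.13


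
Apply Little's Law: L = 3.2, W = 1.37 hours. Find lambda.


lambda = L / W = 3.2 / 1.37 = 2.34 per hour

2.34 per hour


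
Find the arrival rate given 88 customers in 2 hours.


lambda = total arrivals / time = 88 / 2 = 44.0 per hour

44.0 per hour


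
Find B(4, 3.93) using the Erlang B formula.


B(N,A) = (A^N/N!) / sum(A^k/k!, k=0..N) with N=4, A=3.93 = 0.3039

0.3039


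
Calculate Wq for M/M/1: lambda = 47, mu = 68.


rho = 47/68; Wq = rho/(mu - lambda) = 0.0329 hours

0.0329 hours


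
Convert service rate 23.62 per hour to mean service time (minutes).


Mean service time = 60/mu = 60/23.62 = 2.54 minutes

2.54 minutes


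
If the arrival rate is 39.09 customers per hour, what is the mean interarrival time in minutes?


Mean interarrival time = 60/lambda = 60/39.09 = 1.53 minutes

1.53 minutes


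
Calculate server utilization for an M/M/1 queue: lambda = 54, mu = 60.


rho = lambda/mu = 54/60 = 0.9

0.9


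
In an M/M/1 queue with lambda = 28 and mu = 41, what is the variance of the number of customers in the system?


rho = 28/41; Var(N) = rho/(1-rho)^2 = 6.79

6.79


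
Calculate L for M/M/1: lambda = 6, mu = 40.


rho = 6/40; L = rho/(1-rho) = 0.18

0.18


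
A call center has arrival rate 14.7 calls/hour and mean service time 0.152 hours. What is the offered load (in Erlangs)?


Offered load a = lambda * E[S] = 14.7 * 0.152 = 2.23 Erlangs

2.23 Erlangs


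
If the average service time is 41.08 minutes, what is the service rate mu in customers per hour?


mu = 60 / avg_service_time = 60 / 41.08 = 1.46 per hour

1.46 per hour


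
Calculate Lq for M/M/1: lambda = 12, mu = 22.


rho = 12/22; Lq = rho^2/(1-rho) = 0.65

0.65


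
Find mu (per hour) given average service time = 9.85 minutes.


mu = 60 / avg_service_time = 60 / 9.85 = 6.09 per hour

6.09 per hour


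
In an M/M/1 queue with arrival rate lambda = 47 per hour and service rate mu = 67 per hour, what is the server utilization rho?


rho = lambda/mu = 47/67 = 0.7015

0.7015


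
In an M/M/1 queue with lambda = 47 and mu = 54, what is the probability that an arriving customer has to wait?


P(wait) = rho = lambda/mu = 47/54 = 0.8704

0.8704


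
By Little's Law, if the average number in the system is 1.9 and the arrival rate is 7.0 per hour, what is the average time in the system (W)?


W = L / lambda = 1.9 / 7.0 = 0.2714 hours

0.2714 hours


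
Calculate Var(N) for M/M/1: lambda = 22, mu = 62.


rho = 22/62; Var(N) = rho/(1-rho)^2 = 0.85

0.85


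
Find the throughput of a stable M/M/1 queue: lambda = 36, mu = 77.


For a stable queue (lambda < mu), throughput = lambda = 36 per hour

36 per hour


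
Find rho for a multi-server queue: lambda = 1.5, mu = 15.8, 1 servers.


rho = lambda / (c * mu) = 1.5 / (1 * 15.8) = 0.0949

0.0949


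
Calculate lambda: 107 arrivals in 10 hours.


lambda = total arrivals / time = 107 / 10 = 10.7 per hour

10.7 per hour


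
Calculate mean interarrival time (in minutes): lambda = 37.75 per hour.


Mean interarrival time = 60/lambda = 60/37.75 = 1.59 minutes

1.59 minutes


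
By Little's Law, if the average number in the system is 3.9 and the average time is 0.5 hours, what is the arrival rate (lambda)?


lambda = L / W = 3.9 / 0.5 = 7.8 per hour

7.8 per hour


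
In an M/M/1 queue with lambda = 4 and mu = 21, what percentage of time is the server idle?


Idle fraction = (1 - rho) * 100 = (1 - 4/21) * 100 = 81.0%

81.0%


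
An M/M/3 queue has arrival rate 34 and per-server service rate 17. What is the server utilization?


rho = lambda/(c*mu) = 34/(3*17) = 0.6667

0.6667


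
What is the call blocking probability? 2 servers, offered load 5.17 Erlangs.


B(N,A) = (A^N/N!) / sum(A^k/k!, k=0..N) with N=2, A=5.17 = 0.6841

0.6841


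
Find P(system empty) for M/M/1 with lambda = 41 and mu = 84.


P0 = 1 - rho = 1 - 41/84 = 0.5119

0.5119


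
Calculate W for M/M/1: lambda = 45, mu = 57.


W = 1/(mu - lambda) = 1/(57 - 45) = 0.0833 hours

0.0833 hours


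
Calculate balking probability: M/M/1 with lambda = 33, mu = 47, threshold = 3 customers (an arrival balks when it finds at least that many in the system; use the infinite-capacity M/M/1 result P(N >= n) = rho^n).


P(N >= 3) = rho^3 = (33/47)^3 = 0.3461

0.3461


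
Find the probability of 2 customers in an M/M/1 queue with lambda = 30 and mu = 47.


rho = 30/47; P(n) = (1-rho)*rho^n = (1-30/47)*(30/47)^2 = 0.1474

0.1474


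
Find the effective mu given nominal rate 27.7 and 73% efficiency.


Effective rate = mu * efficiency = 27.7 * 0.73 = 20.22 per hour

20.22 per hour


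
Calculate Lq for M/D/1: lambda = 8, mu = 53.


M/D/1: Lq = rho^2 / (2*(1-rho)) where rho = 8/53; Lq = 0.01

0.01


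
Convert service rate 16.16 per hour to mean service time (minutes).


Mean service time = 60/mu = 60/16.16 = 3.71 minutes

3.71 minutes


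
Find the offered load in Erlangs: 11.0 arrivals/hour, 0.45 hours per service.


Offered load a = lambda * E[S] = 11.0 * 0.45 = 4.95 Erlangs

4.95 Erlangs


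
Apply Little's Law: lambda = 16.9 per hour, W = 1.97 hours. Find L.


L = lambda * W = 16.9 * 1.97 = 33.29

33.29


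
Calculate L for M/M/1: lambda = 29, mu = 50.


rho = 29/50; L = rho/(1-rho) = 1.38

1.38


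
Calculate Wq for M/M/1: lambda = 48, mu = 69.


rho = 48/69; Wq = rho/(mu - lambda) = 0.0331 hours

0.0331 hours


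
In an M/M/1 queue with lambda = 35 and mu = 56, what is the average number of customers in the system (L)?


rho = 35/56; L = rho/(1-rho) = 1.67

1.67


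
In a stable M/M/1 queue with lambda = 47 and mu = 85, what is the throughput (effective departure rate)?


For a stable queue (lambda < mu), throughput = lambda = 47 per hour

47 per hour


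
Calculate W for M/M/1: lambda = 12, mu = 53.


W = 1/(mu - lambda) = 1/(53 - 12) = 0.0244 hours

0.0244 hours


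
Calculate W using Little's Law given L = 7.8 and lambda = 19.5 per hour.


W = L / lambda = 7.8 / 19.5 = 0.4 hours

0.4 hours


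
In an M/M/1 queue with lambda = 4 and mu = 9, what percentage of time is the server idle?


Idle fraction = (1 - rho) * 100 = (1 - 4/9) * 100 = 55.6%

55.6%


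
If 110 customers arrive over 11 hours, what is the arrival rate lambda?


lambda = total arrivals / time = 110 / 11 = 10.0 per hour

10.0 per hour


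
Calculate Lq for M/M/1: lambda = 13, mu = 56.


rho = 13/56; Lq = rho^2/(1-rho) = 0.07

0.07


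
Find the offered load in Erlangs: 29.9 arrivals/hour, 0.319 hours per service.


Offered load a = lambda * E[S] = 29.9 * 0.319 = 9.54 Erlangs

9.54 Erlangs


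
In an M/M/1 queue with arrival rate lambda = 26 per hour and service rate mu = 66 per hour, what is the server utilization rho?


rho = lambda/mu = 26/66 = 0.3939

0.3939


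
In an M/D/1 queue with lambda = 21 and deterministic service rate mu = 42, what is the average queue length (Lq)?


M/D/1: Lq = rho^2 / (2*(1-rho)) where rho = 21/42; Lq = 0.25

0.25


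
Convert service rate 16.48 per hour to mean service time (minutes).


Mean service time = 60/mu = 60/16.48 = 3.64 minutes

3.64 minutes


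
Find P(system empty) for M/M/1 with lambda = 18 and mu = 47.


P0 = 1 - rho = 1 - 18/47 = 0.617

0.617


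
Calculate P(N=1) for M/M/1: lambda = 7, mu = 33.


rho = 7/33; P(n) = (1-rho)*rho^n = (1-7/33)*(7/33)^1 = 0.1671

0.1671


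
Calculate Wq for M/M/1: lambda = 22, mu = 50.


rho = 22/50; Wq = rho/(mu - lambda) = 0.0157 hours

0.0157 hours


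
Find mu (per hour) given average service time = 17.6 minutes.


mu = 60 / avg_service_time = 60 / 17.6 = 3.41 per hour

3.41 per hour


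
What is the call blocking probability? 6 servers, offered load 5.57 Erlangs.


B(N,A) = (A^N/N!) / sum(A^k/k!, k=0..N) with N=6, A=5.57 = 0.2341

0.2341


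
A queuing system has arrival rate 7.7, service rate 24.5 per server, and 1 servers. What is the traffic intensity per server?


rho = lambda / (c * mu) = 7.7 / (1 * 24.5) = 0.3143

0.3143


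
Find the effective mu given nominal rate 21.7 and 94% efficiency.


Effective rate = mu * efficiency = 21.7 * 0.94 = 20.4 per hour

20.4 per hour


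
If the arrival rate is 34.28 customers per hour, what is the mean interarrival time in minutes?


Mean interarrival time = 60/lambda = 60/34.28 = 1.75 minutes

1.75 minutes


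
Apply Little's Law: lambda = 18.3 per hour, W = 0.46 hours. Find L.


L = lambda * W = 18.3 * 0.46 = 8.42

8.42


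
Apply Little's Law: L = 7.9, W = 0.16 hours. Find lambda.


lambda = L / W = 7.9 / 0.16 = 49.38 per hour

49.38 per hour


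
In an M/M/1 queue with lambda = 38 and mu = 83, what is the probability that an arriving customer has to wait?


P(wait) = rho = lambda/mu = 38/83 = 0.4578

0.4578


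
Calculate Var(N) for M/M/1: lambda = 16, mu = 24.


rho = 16/24; Var(N) = rho/(1-rho)^2 = 6.0

6.0


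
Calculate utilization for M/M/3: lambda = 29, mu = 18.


rho = lambda/(c*mu) = 29/(3*18) = 0.537

0.537


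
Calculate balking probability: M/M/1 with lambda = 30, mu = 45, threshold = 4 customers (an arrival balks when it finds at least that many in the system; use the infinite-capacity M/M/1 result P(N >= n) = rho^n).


P(N >= 4) = rho^4 = (30/45)^4 = 0.1975

0.1975


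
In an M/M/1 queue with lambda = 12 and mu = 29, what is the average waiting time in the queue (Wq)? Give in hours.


rho = 12/29; Wq = rho/(mu - lambda) = 0.0243 hours

0.0243 hours


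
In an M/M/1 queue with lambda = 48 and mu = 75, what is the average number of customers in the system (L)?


rho = 48/75; L = rho/(1-rho) = 1.78

1.78


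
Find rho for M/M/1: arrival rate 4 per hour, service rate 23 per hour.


rho = lambda/mu = 4/23 = 0.1739

0.1739


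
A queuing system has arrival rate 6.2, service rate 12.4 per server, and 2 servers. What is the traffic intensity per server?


rho = lambda / (c * mu) = 6.2 / (2 * 12.4) = 0.25

0.25


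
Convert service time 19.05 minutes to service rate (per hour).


mu = 60 / avg_service_time = 60 / 19.05 = 3.15 per hour

3.15 per hour


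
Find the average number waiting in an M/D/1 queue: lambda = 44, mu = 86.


M/D/1: Lq = rho^2 / (2*(1-rho)) where rho = 44/86; Lq = 0.27

0.27


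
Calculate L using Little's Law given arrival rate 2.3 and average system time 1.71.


L = lambda * W = 2.3 * 1.71 = 3.93

3.93


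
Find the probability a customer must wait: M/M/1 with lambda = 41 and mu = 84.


P(wait) = rho = lambda/mu = 41/84 = 0.4881

0.4881


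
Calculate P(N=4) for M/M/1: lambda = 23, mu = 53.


rho = 23/53; P(n) = (1-rho)*rho^n = (1-23/53)*(23/53)^4 = 0.0201

0.0201


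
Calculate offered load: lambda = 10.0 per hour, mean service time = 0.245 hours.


Offered load a = lambda * E[S] = 10.0 * 0.245 = 2.45 Erlangs

2.45 Erlangs


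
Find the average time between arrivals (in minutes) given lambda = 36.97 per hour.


Mean interarrival time = 60/lambda = 60/36.97 = 1.62 minutes

1.62 minutes


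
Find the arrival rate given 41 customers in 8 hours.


lambda = total arrivals / time = 41 / 8 = 5.13 per hour

5.13 per hour


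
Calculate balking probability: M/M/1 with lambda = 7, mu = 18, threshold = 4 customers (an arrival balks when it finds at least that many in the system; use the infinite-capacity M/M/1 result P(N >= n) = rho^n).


P(N >= 4) = rho^4 = (7/18)^4 = 0.0229

0.0229


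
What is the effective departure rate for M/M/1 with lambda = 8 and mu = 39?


For a stable queue (lambda < mu), throughput = lambda = 8 per hour

8 per hour


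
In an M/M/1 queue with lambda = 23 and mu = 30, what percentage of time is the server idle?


Idle fraction = (1 - rho) * 100 = (1 - 23/30) * 100 = 23.3%

23.3%


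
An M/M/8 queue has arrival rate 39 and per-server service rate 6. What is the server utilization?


rho = lambda/(c*mu) = 39/(8*6) = 0.8125

0.8125


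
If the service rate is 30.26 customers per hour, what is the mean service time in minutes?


Mean service time = 60/mu = 60/30.26 = 1.98 minutes

1.98 minutes


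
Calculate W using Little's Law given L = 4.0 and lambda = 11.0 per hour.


W = L / lambda = 4.0 / 11.0 = 0.3636 hours

0.3636 hours


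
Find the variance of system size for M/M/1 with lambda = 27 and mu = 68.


rho = 27/68; Var(N) = rho/(1-rho)^2 = 1.09

1.09


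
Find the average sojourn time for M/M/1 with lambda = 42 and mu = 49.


W = 1/(mu - lambda) = 1/(49 - 42) = 0.1429 hours

0.1429 hours


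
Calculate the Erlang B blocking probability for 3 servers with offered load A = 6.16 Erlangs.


B(N,A) = (A^N/N!) / sum(A^k/k!, k=0..N) with N=3, A=6.16 = 0.5985

0.5985


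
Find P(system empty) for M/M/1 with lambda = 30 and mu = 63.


P0 = 1 - rho = 1 - 30/63 = 0.5238

0.5238


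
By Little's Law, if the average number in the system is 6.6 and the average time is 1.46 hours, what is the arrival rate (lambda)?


lambda = L / W = 6.6 / 1.46 = 4.52 per hour

4.52 per hour


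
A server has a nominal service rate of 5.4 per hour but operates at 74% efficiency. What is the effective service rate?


Effective rate = mu * efficiency = 5.4 * 0.74 = 4.0 per hour

4.0 per hour


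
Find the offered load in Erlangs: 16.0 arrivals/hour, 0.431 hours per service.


Offered load a = lambda * E[S] = 16.0 * 0.431 = 6.9 Erlangs

6.9 Erlangs


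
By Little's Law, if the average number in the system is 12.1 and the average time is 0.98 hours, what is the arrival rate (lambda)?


lambda = L / W = 12.1 / 0.98 = 12.35 per hour

12.35 per hour


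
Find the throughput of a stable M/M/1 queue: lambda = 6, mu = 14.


For a stable queue (lambda < mu), throughput = lambda = 6 per hour

6 per hour


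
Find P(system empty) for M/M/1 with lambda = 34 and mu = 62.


P0 = 1 - rho = 1 - 34/62 = 0.4516

0.4516


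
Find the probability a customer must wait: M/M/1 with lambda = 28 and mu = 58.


P(wait) = rho = lambda/mu = 28/58 = 0.4828

0.4828


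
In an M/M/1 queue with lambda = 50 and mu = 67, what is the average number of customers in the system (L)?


rho = 50/67; L = rho/(1-rho) = 2.94

2.94


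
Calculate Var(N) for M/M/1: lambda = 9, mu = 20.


rho = 9/20; Var(N) = rho/(1-rho)^2 = 1.49

1.49


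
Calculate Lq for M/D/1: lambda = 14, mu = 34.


M/D/1: Lq = rho^2 / (2*(1-rho)) where rho = 14/34; Lq = 0.14

0.14


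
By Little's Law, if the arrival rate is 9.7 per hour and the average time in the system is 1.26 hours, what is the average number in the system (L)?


L = lambda * W = 9.7 * 1.26 = 12.22

12.22


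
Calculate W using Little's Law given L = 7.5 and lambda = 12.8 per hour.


W = L / lambda = 7.5 / 12.8 = 0.5859 hours

0.5859 hours


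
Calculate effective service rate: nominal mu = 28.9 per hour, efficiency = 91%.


Effective rate = mu * efficiency = 28.9 * 0.91 = 26.3 per hour

26.3 per hour


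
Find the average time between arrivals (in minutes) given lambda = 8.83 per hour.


Mean interarrival time = 60/lambda = 60/8.83 = 6.8 minutes

6.8 minutes


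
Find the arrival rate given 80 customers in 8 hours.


lambda = total arrivals / time = 80 / 8 = 10.0 per hour

10.0 per hour


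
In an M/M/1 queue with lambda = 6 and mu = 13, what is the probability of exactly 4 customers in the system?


rho = 6/13; P(n) = (1-rho)*rho^n = (1-6/13)*(6/13)^4 = 0.0244

0.0244


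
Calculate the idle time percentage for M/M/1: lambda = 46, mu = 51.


Idle fraction = (1 - rho) * 100 = (1 - 46/51) * 100 = 9.8%

9.8%


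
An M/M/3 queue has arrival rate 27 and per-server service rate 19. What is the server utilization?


rho = lambda/(c*mu) = 27/(3*19) = 0.4737

0.4737


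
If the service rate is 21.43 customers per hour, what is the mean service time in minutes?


Mean service time = 60/mu = 60/21.43 = 2.8 minutes

2.8 minutes


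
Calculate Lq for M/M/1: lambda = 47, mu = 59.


rho = 47/59; Lq = rho^2/(1-rho) = 3.12

3.12


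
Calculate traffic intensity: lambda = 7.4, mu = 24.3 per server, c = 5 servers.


rho = lambda / (c * mu) = 7.4 / (5 * 24.3) = 0.0609

0.0609


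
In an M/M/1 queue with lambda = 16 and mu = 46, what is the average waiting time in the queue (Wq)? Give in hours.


rho = 16/46; Wq = rho/(mu - lambda) = 0.0116 hours

0.0116 hours


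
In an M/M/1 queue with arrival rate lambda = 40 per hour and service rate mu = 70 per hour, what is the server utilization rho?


rho = lambda/mu = 40/70 = 0.5714

0.5714


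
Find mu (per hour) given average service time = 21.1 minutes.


mu = 60 / avg_service_time = 60 / 21.1 = 2.84 per hour

2.84 per hour


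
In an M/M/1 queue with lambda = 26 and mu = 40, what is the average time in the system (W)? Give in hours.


W = 1/(mu - lambda) = 1/(40 - 26) = 0.0714 hours

0.0714 hours


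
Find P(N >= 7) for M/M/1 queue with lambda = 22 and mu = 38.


P(N >= 7) = rho^7 = (22/38)^7 = 0.0218

0.0218


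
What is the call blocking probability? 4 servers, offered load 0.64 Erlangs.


B(N,A) = (A^N/N!) / sum(A^k/k!, k=0..N) with N=4, A=0.64 = 0.0037

0.0037


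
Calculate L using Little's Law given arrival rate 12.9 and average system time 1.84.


L = lambda * W = 12.9 * 1.84 = 23.74

23.74


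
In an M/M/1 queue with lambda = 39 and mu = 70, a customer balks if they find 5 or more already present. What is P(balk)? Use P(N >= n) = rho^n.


P(N >= 5) = rho^5 = (39/70)^5 = 0.0537

0.0537


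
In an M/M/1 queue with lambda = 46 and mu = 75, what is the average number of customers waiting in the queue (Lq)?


rho = 46/75; Lq = rho^2/(1-rho) = 0.97

0.97


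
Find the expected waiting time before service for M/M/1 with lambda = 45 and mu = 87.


rho = 45/87; Wq = rho/(mu - lambda) = 0.0123 hours

0.0123 hours


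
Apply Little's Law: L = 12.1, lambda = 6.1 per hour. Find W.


W = L / lambda = 12.1 / 6.1 = 1.9836 hours

1.9836 hours


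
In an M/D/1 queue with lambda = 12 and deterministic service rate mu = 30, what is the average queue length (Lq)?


M/D/1: Lq = rho^2 / (2*(1-rho)) where rho = 12/30; Lq = 0.13

0.13


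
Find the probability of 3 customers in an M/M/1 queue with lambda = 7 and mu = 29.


rho = 7/29; P(n) = (1-rho)*rho^n = (1-7/29)*(7/29)^3 = 0.0107

0.0107


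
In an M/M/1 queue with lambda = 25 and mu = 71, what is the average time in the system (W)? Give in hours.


W = 1/(mu - lambda) = 1/(71 - 25) = 0.0217 hours

0.0217 hours


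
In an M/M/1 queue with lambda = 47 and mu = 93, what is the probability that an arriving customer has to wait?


P(wait) = rho = lambda/mu = 47/93 = 0.5054

0.5054


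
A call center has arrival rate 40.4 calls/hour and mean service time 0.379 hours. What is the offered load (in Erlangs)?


Offered load a = lambda * E[S] = 40.4 * 0.379 = 15.31 Erlangs

15.31 Erlangs


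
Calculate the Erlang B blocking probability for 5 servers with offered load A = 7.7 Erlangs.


B(N,A) = (A^N/N!) / sum(A^k/k!, k=0..N) with N=5, A=7.7 = 0.4637

0.4637


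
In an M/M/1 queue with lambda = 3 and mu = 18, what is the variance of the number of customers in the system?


rho = 3/18; Var(N) = rho/(1-rho)^2 = 0.24

0.24


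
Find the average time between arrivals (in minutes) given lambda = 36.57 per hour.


Mean interarrival time = 60/lambda = 60/36.57 = 1.64 minutes

1.64 minutes


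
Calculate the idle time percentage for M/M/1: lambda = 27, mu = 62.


Idle fraction = (1 - rho) * 100 = (1 - 27/62) * 100 = 56.5%

56.5%


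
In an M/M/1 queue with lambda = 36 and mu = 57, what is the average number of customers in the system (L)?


rho = 36/57; L = rho/(1-rho) = 1.71

1.71


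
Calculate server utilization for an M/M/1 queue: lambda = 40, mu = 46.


rho = lambda/mu = 40/46 = 0.8696

0.8696


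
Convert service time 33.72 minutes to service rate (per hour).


mu = 60 / avg_service_time = 60 / 33.72 = 1.78 per hour

1.78 per hour


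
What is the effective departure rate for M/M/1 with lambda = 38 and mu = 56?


For a stable queue (lambda < mu), throughput = lambda = 38 per hour

38 per hour


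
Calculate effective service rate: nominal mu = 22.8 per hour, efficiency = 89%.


Effective rate = mu * efficiency = 22.8 * 0.89 = 20.29 per hour

20.29 per hour


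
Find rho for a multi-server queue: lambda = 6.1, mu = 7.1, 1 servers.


rho = lambda / (c * mu) = 6.1 / (1 * 7.1) = 0.8592

0.8592


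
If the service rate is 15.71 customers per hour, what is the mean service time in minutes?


Mean service time = 60/mu = 60/15.71 = 3.82 minutes

3.82 minutes


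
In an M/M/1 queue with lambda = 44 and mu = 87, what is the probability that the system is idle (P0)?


P0 = 1 - rho = 1 - 44/87 = 0.4943

0.4943


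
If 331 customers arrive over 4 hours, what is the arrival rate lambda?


lambda = total arrivals / time = 331 / 4 = 82.75 per hour

82.75 per hour


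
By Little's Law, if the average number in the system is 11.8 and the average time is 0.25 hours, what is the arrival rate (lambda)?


lambda = L / W = 11.8 / 0.25 = 47.2 per hour

47.2 per hour


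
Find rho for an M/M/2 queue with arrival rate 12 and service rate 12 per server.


rho = lambda/(c*mu) = 12/(2*12) = 0.5

0.5


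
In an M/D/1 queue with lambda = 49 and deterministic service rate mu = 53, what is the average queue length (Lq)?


M/D/1: Lq = rho^2 / (2*(1-rho)) where rho = 49/53; Lq = 5.66

5.66


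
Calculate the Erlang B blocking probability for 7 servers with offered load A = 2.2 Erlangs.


B(N,A) = (A^N/N!) / sum(A^k/k!, k=0..N) with N=7, A=2.2 = 0.0055

0.0055


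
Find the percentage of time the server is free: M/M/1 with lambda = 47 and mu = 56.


Idle fraction = (1 - rho) * 100 = (1 - 47/56) * 100 = 16.1%

16.1%


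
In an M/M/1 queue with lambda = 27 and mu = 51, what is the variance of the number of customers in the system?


rho = 27/51; Var(N) = rho/(1-rho)^2 = 2.39

2.39


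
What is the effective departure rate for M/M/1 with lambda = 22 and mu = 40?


For a stable queue (lambda < mu), throughput = lambda = 22 per hour

22 per hour


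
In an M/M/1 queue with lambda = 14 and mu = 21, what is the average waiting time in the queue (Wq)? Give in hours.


rho = 14/21; Wq = rho/(mu - lambda) = 0.0952 hours

0.0952 hours


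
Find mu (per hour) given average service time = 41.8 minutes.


mu = 60 / avg_service_time = 60 / 41.8 = 1.44 per hour

1.44 per hour


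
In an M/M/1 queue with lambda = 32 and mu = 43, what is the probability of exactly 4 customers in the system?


rho = 32/43; P(n) = (1-rho)*rho^n = (1-32/43)*(32/43)^4 = 0.0785

0.0785


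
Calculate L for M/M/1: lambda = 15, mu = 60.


rho = 15/60; L = rho/(1-rho) = 0.33

0.33


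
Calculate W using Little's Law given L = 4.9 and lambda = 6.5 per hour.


W = L / lambda = 4.9 / 6.5 = 0.7538 hours

0.7538 hours


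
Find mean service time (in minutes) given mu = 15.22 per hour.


Mean service time = 60/mu = 60/15.22 = 3.94 minutes

3.94 minutes


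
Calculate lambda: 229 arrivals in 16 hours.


lambda = total arrivals / time = 229 / 16 = 14.31 per hour

14.31 per hour


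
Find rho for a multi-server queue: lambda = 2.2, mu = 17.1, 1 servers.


rho = lambda / (c * mu) = 2.2 / (1 * 17.1) = 0.1287

0.1287


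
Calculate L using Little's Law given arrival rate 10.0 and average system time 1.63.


L = lambda * W = 10.0 * 1.63 = 16.3

16.3


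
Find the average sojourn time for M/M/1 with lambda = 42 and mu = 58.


W = 1/(mu - lambda) = 1/(58 - 42) = 0.0625 hours

0.0625 hours


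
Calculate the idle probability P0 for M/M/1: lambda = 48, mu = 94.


P0 = 1 - rho = 1 - 48/94 = 0.4894

0.4894


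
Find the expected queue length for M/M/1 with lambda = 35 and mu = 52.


rho = 35/52; Lq = rho^2/(1-rho) = 1.39

1.39


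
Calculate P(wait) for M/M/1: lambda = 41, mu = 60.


P(wait) = rho = lambda/mu = 41/60 = 0.6833

0.6833


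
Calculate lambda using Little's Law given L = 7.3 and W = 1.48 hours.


lambda = L / W = 7.3 / 1.48 = 4.93 per hour

4.93 per hour


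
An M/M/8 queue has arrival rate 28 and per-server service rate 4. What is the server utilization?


rho = lambda/(c*mu) = 28/(8*4) = 0.875

0.875


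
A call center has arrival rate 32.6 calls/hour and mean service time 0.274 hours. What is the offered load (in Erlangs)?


Offered load a = lambda * E[S] = 32.6 * 0.274 = 8.93 Erlangs

8.93 Erlangs


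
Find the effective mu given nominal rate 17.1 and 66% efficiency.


Effective rate = mu * efficiency = 17.1 * 0.66 = 11.29 per hour

11.29 per hour


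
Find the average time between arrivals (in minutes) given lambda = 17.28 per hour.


Mean interarrival time = 60/lambda = 60/17.28 = 3.47 minutes

3.47 minutes


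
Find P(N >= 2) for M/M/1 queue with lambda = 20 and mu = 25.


P(N >= 2) = rho^2 = (20/25)^2 = 0.64

0.64


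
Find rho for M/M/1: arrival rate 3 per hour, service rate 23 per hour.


rho = lambda/mu = 3/23 = 0.1304

0.1304


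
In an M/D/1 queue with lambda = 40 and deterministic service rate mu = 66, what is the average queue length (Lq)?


M/D/1: Lq = rho^2 / (2*(1-rho)) where rho = 40/66; Lq = 0.47

0.47


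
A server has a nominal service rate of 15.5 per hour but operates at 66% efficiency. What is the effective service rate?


Effective rate = mu * efficiency = 15.5 * 0.66 = 10.23 per hour

10.23 per hour


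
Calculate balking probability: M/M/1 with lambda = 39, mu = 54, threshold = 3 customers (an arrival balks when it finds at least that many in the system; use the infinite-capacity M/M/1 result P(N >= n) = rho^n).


P(N >= 3) = rho^3 = (39/54)^3 = 0.3767

0.3767


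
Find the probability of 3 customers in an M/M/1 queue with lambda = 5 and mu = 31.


rho = 5/31; P(n) = (1-rho)*rho^n = (1-5/31)*(5/31)^3 = 0.0035

0.0035


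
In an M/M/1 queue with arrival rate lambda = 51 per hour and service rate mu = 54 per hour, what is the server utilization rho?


rho = lambda/mu = 51/54 = 0.9444

0.9444


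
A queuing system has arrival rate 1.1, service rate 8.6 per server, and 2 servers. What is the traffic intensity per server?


rho = lambda / (c * mu) = 1.1 / (2 * 8.6) = 0.064

0.064


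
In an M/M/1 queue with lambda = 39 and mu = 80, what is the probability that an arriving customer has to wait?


P(wait) = rho = lambda/mu = 39/80 = 0.4875

0.4875


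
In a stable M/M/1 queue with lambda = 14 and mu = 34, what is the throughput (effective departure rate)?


For a stable queue (lambda < mu), throughput = lambda = 14 per hour

14 per hour


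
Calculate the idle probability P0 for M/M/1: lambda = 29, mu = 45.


P0 = 1 - rho = 1 - 29/45 = 0.3556

0.3556


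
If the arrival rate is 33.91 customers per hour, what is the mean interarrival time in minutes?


Mean interarrival time = 60/lambda = 60/33.91 = 1.77 minutes

1.77 minutes


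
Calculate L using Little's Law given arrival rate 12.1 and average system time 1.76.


L = lambda * W = 12.1 * 1.76 = 21.3

21.3


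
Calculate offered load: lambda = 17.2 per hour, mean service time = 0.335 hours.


Offered load a = lambda * E[S] = 17.2 * 0.335 = 5.76 Erlangs

5.76 Erlangs


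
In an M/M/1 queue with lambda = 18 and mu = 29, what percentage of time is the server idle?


Idle fraction = (1 - rho) * 100 = (1 - 18/29) * 100 = 37.9%

37.9%


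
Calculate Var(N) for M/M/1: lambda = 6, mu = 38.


rho = 6/38; Var(N) = rho/(1-rho)^2 = 0.22

0.22


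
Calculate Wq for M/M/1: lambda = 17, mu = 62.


rho = 17/62; Wq = rho/(mu - lambda) = 0.0061 hours

0.0061 hours


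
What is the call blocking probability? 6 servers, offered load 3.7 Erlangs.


B(N,A) = (A^N/N!) / sum(A^k/k!, k=0..N) with N=6, A=3.7 = 0.096

0.096


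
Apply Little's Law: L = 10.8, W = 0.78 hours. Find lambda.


lambda = L / W = 10.8 / 0.78 = 13.85 per hour

13.85 per hour


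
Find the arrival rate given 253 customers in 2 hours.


lambda = total arrivals / time = 253 / 2 = 126.5 per hour

126.5 per hour


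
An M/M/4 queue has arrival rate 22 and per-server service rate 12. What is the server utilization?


rho = lambda/(c*mu) = 22/(4*12) = 0.4583

0.4583


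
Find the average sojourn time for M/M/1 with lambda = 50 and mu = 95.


W = 1/(mu - lambda) = 1/(95 - 50) = 0.0222 hours

0.0222 hours


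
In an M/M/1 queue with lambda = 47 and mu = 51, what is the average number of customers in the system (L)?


rho = 47/51; L = rho/(1-rho) = 11.75

11.75


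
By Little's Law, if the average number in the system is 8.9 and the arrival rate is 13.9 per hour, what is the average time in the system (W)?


W = L / lambda = 8.9 / 13.9 = 0.6403 hours

0.6403 hours


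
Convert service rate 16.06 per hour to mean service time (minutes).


Mean service time = 60/mu = 60/16.06 = 3.74 minutes

3.74 minutes


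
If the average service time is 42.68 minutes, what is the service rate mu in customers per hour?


mu = 60 / avg_service_time = 60 / 42.68 = 1.41 per hour

1.41 per hour


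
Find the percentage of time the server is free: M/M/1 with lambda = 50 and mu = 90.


Idle fraction = (1 - rho) * 100 = (1 - 50/90) * 100 = 44.4%

44.4%


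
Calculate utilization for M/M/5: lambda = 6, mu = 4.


rho = lambda/(c*mu) = 6/(5*4) = 0.3

0.3


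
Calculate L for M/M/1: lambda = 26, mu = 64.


rho = 26/64; L = rho/(1-rho) = 0.68

0.68


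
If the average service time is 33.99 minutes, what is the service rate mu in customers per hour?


mu = 60 / avg_service_time = 60 / 33.99 = 1.77 per hour

1.77 per hour


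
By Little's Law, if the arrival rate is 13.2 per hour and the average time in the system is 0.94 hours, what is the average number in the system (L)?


L = lambda * W = 13.2 * 0.94 = 12.41

12.41


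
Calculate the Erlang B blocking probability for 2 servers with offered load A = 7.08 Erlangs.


B(N,A) = (A^N/N!) / sum(A^k/k!, k=0..N) with N=2, A=7.08 = 0.7562

0.7562


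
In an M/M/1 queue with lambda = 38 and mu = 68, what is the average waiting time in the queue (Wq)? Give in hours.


rho = 38/68; Wq = rho/(mu - lambda) = 0.0186 hours

0.0186 hours


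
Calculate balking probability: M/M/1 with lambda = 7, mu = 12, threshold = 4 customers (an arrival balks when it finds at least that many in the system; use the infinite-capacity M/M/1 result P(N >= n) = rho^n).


P(N >= 4) = rho^4 = (7/12)^4 = 0.1158

0.1158


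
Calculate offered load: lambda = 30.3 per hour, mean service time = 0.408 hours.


Offered load a = lambda * E[S] = 30.3 * 0.408 = 12.36 Erlangs

12.36 Erlangs


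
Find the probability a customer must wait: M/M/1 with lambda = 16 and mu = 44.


P(wait) = rho = lambda/mu = 16/44 = 0.3636

0.3636


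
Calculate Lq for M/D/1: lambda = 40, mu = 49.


M/D/1: Lq = rho^2 / (2*(1-rho)) where rho = 40/49; Lq = 1.81

1.81
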